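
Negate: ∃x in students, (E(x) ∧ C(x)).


Original: ∃x (E(x) ∧ C(x))
Rule: ¬∀→∃, ¬∃→∀, negate predicate.
Negation: ∀x (¬E(x) ∨ ¬C(x))

∀x (¬E(x) ∨ ¬C(x))


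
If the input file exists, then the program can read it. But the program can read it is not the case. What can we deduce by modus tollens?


Modus tollens: P → Q, ¬Q ⊢ ¬P
P: the input file exists
Q: the program can read it
We have P → Q and Q is false.
By modus tollens, P must be false.

It is not the case that the input file exists


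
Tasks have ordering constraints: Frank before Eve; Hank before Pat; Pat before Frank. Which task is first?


Constraints: Frank before Eve; Hank before Pat; Pat before Frank
The first task can have nothing scheduled before it, so it must never appear on the right of a 'before'.
Tasks appearing after some 'before': Eve, Pat, Frank.
The only task not in that list is Hank → it is first.

Hank


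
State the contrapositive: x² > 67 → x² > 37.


Original: If x² > 67, then x² > 37
Contrapositive: If ¬Q, then ¬P
Negate Q: not (x² > 37)
Negate P: not (x² > 67)

If not (x² > 37), then not (x² > 67).


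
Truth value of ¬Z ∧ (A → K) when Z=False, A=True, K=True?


Z = False, A = True, K = True
Expression: ¬Z ∧ (A → K)
Step 1: ¬Z = NOT False = True
Step 2: A → K = True → True (false only if A=True, K=False) = True
Step 3: (True) ∧ (True) = True AND True = True

True


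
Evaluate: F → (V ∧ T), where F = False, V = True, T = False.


F = False, V = True, T = False
Step 1: V ∧ T = True AND False = False
Step 2: F → (False): false only when F=True and consequent=False.
Result: True

True


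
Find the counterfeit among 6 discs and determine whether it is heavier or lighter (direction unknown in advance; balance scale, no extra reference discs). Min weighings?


Let n = 6. 12 possibilities (n discs × lighter/heavier); each weighing has 3 outcomes.
Bound for k weighings: say the first weighing puts j discs on each pan. If it tips, the 2j weighed discs remain suspects (each with a known direction) and k-1 weighings give 3^(k-1) outcomes; 3^(k-1) is odd, so 2j ≤ 3^(k-1) - 1. If it balances, the n - 2j unweighed discs remain with direction unknown: 2(n - 2j) ≤ 3^(k-1) - 1 by the same parity argument. Adding, n ≤ (3^(k-1) - 1) + (3^(k-1) - 1)/2 = (3^k - 3)/2, and the classical three-group strategy achieves this (3 discs in 2 weighings, 12 in 3, 39 in 4, 120 in 5).
So we need the smallest k with (3^k - 3)/2 ≥ 6.
k = 2: (3^2 - 3)/2 = 3 < 6 ✗
k = 3: (3^3 - 3)/2 = 12 ≥ 6 ✓

3


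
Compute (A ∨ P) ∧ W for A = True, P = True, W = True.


A = True, P = True, W = True
Step 1: A ∨ P = True OR True = True
Step 2: True ∧ W = True AND True = True
OR is true when at least one operand is true; AND requires both.

True


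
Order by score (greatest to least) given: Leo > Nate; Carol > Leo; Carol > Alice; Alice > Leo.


Constraints: Leo > Nate; Carol > Leo; Carol > Alice; Alice > Leo
Method: at each step, the next-highest is the one remaining person who never appears on the smaller side of a constraint between remaining people.
  Step 1: remaining {Nate, Alice, Leo, Carol}; on the smaller side: {Nate, Alice, Leo} → Carol is next (Carol > Leo; Carol > Alice).
  Step 2: remaining {Nate, Alice, Leo}; on the smaller side: {Nate, Leo} → Alice is next (Alice > Leo).
  Step 3: remaining {Nate, Leo}; on the smaller side: {Nate} → Leo is next (Leo > Nate).
  Step 4: only Nate remains → lowest.
Final ranking (highest to lowest):

Carol > Alice > Leo > Nate


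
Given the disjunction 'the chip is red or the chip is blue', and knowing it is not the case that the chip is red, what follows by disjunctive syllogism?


Disjunctive syllogism: P ∨ Q, ¬P ⊢ Q
Disjunction: the chip is red ∨ the chip is blue
We know it is not the case that the chip is red.
By disjunctive syllogism, the other disjunct must be true.

The chip is blue


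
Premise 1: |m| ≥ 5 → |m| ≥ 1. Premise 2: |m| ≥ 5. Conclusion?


Modus ponens: P → Q, P ⊢ Q
P: |m| ≥ 5
Q: |m| ≥ 1
We have P → Q and P is true.
By modus ponens, Q must be true.

|m| ≥ 1


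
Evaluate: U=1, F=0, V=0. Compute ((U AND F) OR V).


U AND F = 1&0 = 0
0 OR 0 = 0

0


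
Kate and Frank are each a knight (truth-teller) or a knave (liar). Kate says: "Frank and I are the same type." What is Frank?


Kate says: "Frank and I are the same type."
Case 1: Kate is a Knight (truth-teller)
  Statement is true → they ARE the same → Frank is also a Knight
Case 2: Kate is a Knave (liar)
  Statement is false → they are NOT the same → Frank is a Knight
In both cases, Frank is a Knight.

Knight


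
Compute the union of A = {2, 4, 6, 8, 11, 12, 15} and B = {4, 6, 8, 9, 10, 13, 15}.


A = {2, 4, 6, 8, 11, 12, 15}
B = {4, 6, 8, 9, 10, 13, 15}
Operation: union
All elements combined: 2, 4, 6, 8, 9, 10, 11, 12, 13, 15

{2, 4, 6, 8, 9, 10, 11, 12, 13, 15}


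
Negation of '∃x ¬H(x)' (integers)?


Original: ∃x ¬H(x)
Rule: ¬∀→∃, ¬∃→∀, negate predicate.
Negation: ∀x H(x)

∀x H(x)


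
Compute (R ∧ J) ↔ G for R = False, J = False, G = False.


R = False, J = False, G = False
Step 1: R ∧ J = False AND False = False
Step 2: (False) ↔ G: true when both sides have same truth value.
Result: False ↔ False = True

True


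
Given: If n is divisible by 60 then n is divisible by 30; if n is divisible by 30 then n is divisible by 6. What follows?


Hypothetical syllogism: P → Q, Q → R ⊢ P → R
Premise 1: n is divisible by 60 → n is divisible by 30
Premise 2: n is divisible by 30 → n is divisible by 6
Chain the implications: the middle term (n is divisible by 30) links the two.
Conclusion: If n is divisible by 60, then n is divisible by 6.

If n is divisible by 60, then n is divisible by 6.


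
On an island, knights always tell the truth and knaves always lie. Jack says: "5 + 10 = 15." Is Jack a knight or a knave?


Statement: "5 + 10 = 15."
Actual: 5 + 10 = 15
Claimed: 15
Statement is TRUE → Jack tells the truth → Knight

Knight


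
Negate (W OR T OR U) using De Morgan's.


De Morgan's law: ¬(P ∨ Q ∨ R) ≡ ¬P ∧ ¬Q ∧ ¬R
¬(W ∨ T ∨ U) = ¬W ∧ ¬T ∧ ¬U

¬W ∧ ¬T ∧ ¬U


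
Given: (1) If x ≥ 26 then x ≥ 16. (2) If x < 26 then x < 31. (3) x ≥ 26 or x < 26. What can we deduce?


Constructive dilemma: (P → Q) ∧ (R → S), P ∨ R ⊢ Q ∨ S
Premise 1: x ≥ 26 → x ≥ 16
Premise 2: x < 26 → x < 31
Premise 3: x ≥ 26 ∨ x < 26
Case 1: Assuming x ≥ 26, then by Premise 1, x ≥ 16.
Case 2: Assuming x < 26, then by Premise 2, x < 31.
Since one of x ≥ 26 or x < 26 must hold, we get x ≥ 16 or x < 31.

x ≥ 16 or x < 31.


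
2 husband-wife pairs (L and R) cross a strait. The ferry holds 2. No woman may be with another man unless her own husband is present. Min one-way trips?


Label couples L and R.
1. WL+WR → (far: WL,WR; near: HL,HR)
2. WL ←   (far: WR; near: HL,HR,WL)
3. HL+HR → (far: HL,HR,WR; near: WL)
4. HL ←   (far: HR,WR; near: HL,WL)  — HL returns, since WL is alone on near bank
5. HL+WL → (far: all four; near: empty)
Every state respects the constraint.
Minimum trips = 5

5


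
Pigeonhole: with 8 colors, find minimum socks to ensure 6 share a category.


Pigeonhole: to guarantee k in one of n categories, need (k-1)×n + 1.
k = 6, n = 8
Minimum = (6-1) × 8 + 1 = 5 × 8 + 1

41


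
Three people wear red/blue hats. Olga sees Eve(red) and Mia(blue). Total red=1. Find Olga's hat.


Total red = 1, seen red = 1
Own red = 1 - 1 = 0
Olga's hat is blue.

blue


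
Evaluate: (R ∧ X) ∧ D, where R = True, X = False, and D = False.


R = True, X = False, D = False
Step 1: R ∧ X = True AND False = False
Step 2: False ∧ D = False AND False = False
AND is true only when ALL operands are true.

False


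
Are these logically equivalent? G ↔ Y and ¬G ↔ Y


Expression 1: G ↔ Y
Expression 2: ¬G ↔ Y
Truth table (G Y | Expr1 Expr2):
  T T |   T     F   ← differ
  T F |   F     T   ← differ
  F T |   F     T   ← differ
  F F |   T     F   ← differ
Counterexample: G=T, Y=T gives Expr1 = T but Expr2 = F, so the expressions are NOT logically equivalent.

No


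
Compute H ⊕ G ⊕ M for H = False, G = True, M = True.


H = False, G = True, M = True
Step 1: H ⊕ G = False XOR True = True
Step 2: True ⊕ M = True XOR True = False
XOR is true when an odd number of operands are true.

False


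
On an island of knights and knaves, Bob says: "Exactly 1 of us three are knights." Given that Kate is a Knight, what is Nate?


Bob claims exactly 1 knights among Bob, Kate, Nate.
Given: Kate is a Knight.

Case 1: Bob is a Knight (tells truth)
  Then exactly 1 of the three are knights.
  Counting Bob, Kate: 2 knight(s) so far. Need -1 more → impossible.
Case 2: Bob is a Knave (lies)
  Then the count is NOT 1.
  If Nate = Knave, count = 1 = 1 → claim would be true, contradicts lie.
  If Nate = Knight, count = 2 ≠ 1 → lie confirmed ✓

Nate is a Knight.

Knight


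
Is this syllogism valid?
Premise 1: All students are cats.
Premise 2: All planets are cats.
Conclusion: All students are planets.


Premise 1: All students are cats.
Premise 2: All planets are cats.
Conclusion: All students are planets.
Fallacy: undistributed middle. cats is predicate in both.
Counterexample: students and planets could be disjoint subsets of cats.

Invalid


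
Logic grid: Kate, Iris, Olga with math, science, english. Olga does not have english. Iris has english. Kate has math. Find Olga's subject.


From clues:
  Iris → english
  Kate → math
By elimination, Olga gets the remaining.

science


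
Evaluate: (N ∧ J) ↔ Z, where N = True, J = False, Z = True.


N = True, J = False, Z = True
Step 1: N ∧ J = True AND False = False
Step 2: (False) ↔ Z: true when both sides have same truth value.
Result: False ↔ True = False

False


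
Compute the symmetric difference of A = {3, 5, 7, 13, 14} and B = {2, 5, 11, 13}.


A = {3, 5, 7, 13, 14}
B = {2, 5, 11, 13}
Operation: symmetric difference
In A only: [3, 7, 14], in B only: [2, 11]

{2, 3, 7, 11, 14}


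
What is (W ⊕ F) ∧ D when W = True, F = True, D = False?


W = True, F = True, D = False
Step 1: W ⊕ F = True XOR True = False
Step 2: False ∧ D = False AND False = False
XOR true when exactly one of W,F is true; then AND with D.

False


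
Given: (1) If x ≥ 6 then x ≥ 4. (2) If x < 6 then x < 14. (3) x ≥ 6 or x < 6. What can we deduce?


Constructive dilemma: (P → Q) ∧ (R → S), P ∨ R ⊢ Q ∨ S
Premise 1: x ≥ 6 → x ≥ 4
Premise 2: x < 6 → x < 14
Premise 3: x ≥ 6 ∨ x < 6
Case 1: Assuming x ≥ 6, then by Premise 1, x ≥ 4.
Case 2: Assuming x < 6, then by Premise 2, x < 14.
Since one of x ≥ 6 or x < 6 must hold, we get x ≥ 4 or x < 14.

x ≥ 4 or x < 14.


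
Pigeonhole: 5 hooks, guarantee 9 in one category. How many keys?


Pigeonhole: to guarantee k in one of n categories, need (k-1)×n + 1.
k = 9, n = 5
Minimum = (9-1) × 5 + 1 = 8 × 5 + 1

41


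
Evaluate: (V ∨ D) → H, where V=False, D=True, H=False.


V = False, D = True, H = False
Expression: (V ∨ D) → H
Step 1: V ∨ D = False OR True = True
Step 2: (True) → H = True → False (false only if antecedent True and consequent False) = False

False


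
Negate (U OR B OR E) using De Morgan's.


De Morgan's law: ¬(P ∨ Q ∨ R) ≡ ¬P ∧ ¬Q ∧ ¬R
¬(U ∨ B ∨ E) = ¬U ∧ ¬B ∧ ¬E

¬U ∧ ¬B ∧ ¬E


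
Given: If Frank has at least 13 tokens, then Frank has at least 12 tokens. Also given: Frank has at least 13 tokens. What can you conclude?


Modus ponens: P → Q, P ⊢ Q
P: Frank has at least 13 tokens
Q: Frank has at least 12 tokens
We have P → Q and P is true.
By modus ponens, Q must be true.

Frank has at least 12 tokens


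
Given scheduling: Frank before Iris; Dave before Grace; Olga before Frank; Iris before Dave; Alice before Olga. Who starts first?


Constraints: Frank before Iris; Dave before Grace; Olga before Frank; Iris before Dave; Alice before Olga
The first task can have nothing scheduled before it, so it must never appear on the right of a 'before'.
Tasks appearing after some 'before': Iris, Grace, Frank, Dave, Olga.
The only task not in that list is Alice → it is first.

Alice


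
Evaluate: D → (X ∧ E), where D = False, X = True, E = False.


D = False, X = True, E = False
Step 1: X ∧ E = True AND False = False
Step 2: D → (False): false only when D=True and consequent=False.
Result: True

True


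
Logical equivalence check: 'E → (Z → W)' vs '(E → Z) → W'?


Expression 1: E → (Z → W)
Expression 2: (E → Z) → W
Truth table (E Z W | Expr1 Expr2):
  T T T |   T     T
  T T F |   F     F
  T F T |   T     T
  T F F |   T     T
  F T T |   T     T
  F T F |   T     F   ← differ
  F F T |   T     T
  F F F |   T     F   ← differ
Counterexample: E=F, Z=T, W=F gives Expr1 = T but Expr2 = F, so the expressions are NOT logically equivalent.

No


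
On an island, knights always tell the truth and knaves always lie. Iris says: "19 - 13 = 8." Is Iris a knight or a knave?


Statement: "19 - 13 = 8."
Actual: 19 - 13 = 6
Claimed: 8
Statement is FALSE → Iris lies → Knave

Knave


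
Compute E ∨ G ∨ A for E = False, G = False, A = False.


E = False, G = False, A = False
Step 1: E ∨ G = False OR False = False
Step 2: False ∨ A = False OR False = False
OR is true when at least one operand is true.

False


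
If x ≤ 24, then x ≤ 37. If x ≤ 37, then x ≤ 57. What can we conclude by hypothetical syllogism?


Hypothetical syllogism: P → Q, Q → R ⊢ P → R
Premise 1: x ≤ 24 → x ≤ 37
Premise 2: x ≤ 37 → x ≤ 57
Chain the implications: the middle term (x ≤ 37) links the two.
Conclusion: If x ≤ 24, then x ≤ 57.

If x ≤ 24, then x ≤ 57.


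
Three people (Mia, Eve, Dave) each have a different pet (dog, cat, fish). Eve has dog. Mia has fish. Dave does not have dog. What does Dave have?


From clues:
  Mia → fish
  Eve → dog
By elimination, Dave gets the remaining.

cat


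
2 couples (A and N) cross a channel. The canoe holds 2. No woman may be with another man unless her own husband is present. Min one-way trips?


Label couples A and N.
1. WA+WN → (far: WA,WN; near: HA,HN)
2. WA ←   (far: WN; near: HA,HN,WA)
3. HA+HN → (far: HA,HN,WN; near: WA)
4. HA ←   (far: HN,WN; near: HA,WA)  — HA returns, since WA is alone on near bank
5. HA+WA → (far: all four; near: empty)
Every state respects the constraint.
Minimum trips = 5

5


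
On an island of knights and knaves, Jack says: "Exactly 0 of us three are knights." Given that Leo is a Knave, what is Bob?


Jack claims exactly 0 knights among Jack, Leo, Bob.
Given: Leo is a Knave.

Case 1: Jack is a Knight (tells truth)
  Then exactly 0 of the three are knights.
  Counting Jack, Leo: 1 knight(s) so far. Need -1 more → impossible.
Case 2: Jack is a Knave (lies)
  Then the count is NOT 0.
  If Bob = Knave, count = 0 = 0 → claim would be true, contradicts lie.
  If Bob = Knight, count = 1 ≠ 0 → lie confirmed ✓

Bob is a Knight.

Knight


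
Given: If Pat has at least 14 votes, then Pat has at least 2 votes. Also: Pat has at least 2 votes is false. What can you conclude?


Modus tollens: P → Q, ¬Q ⊢ ¬P
P: Pat has at least 14 votes
Q: Pat has at least 2 votes
We have P → Q and Q is false.
By modus tollens, P must be false.

It is not the case that Pat has at least 14 votes


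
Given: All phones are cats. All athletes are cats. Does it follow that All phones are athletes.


Premise 1: All phones are cats.
Premise 2: All athletes are cats.
Conclusion: All phones are athletes.
Fallacy: undistributed middle. cats is predicate in both.
Counterexample: phones and athletes could be disjoint subsets of cats.

Invalid


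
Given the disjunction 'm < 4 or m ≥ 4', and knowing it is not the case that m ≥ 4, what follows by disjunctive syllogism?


Disjunctive syllogism: P ∨ Q, ¬P ⊢ Q
Disjunction: m < 4 ∨ m ≥ 4
We know it is not the case that m ≥ 4.
By disjunctive syllogism, the other disjunct must be true.

m < 4


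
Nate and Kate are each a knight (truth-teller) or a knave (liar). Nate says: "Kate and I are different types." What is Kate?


Nate says: "Kate and I are different types."
Case 1: Nate is a Knight (truth-teller)
  Statement is true → they ARE different → Kate is a Knave
Case 2: Nate is a Knave (liar)
  Statement is false → they are NOT different → Kate is a Knave
In both cases, Kate is a Knave.

Knave


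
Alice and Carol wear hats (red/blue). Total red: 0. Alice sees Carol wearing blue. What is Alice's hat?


Total red = 0, Carol = blue
Red accounted for: 0
Remaining for Alice: 0
Alice's hat is blue.

blue


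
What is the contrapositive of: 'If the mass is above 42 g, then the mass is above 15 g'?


Original: If the mass is above 42 g, then the mass is above 15 g
Contrapositive: If ¬Q, then ¬P
Negate Q: not (the mass is above 15 g)
Negate P: not (the mass is above 42 g)

If not (the mass is above 15 g), then not (the mass is above 42 g).


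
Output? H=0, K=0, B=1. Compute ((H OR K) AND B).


H OR K = 0|0 = 0
0 AND 1 = 0

0


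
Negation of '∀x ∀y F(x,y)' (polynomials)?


Original: ∀x ∀y F(x,y)
Rule: ¬∀→∃, ¬∃→∀, negate predicate.
Negation: ∃x ∃y ¬F(x,y)

∃x ∃y ¬F(x,y)


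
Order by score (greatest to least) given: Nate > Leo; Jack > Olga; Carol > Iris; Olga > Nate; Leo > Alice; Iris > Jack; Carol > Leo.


Constraints: Nate > Leo; Jack > Olga; Carol > Iris; Olga > Nate; Leo > Alice; Iris > Jack; Carol > Leo
Method: at each step, the next-highest is the one remaining person who never appears on the smaller side of a constraint between remaining people.
  Step 1: remaining {Nate, Alice, Leo, Jack, Olga, Carol, Iris}; on the smaller side: {Nate, Alice, Leo, Jack, Olga, Iris} → Carol is next (Carol > Iris; Carol > Leo).
  Step 2: remaining {Nate, Alice, Leo, Jack, Olga, Iris}; on the smaller side: {Nate, Alice, Leo, Jack, Olga} → Iris is next (Iris > Jack).
  Step 3: remaining {Nate, Alice, Leo, Jack, Olga}; on the smaller side: {Nate, Alice, Leo, Olga} → Jack is next (Jack > Olga).
  Step 4: remaining {Nate, Alice, Leo, Olga}; on the smaller side: {Nate, Alice, Leo} → Olga is next (Olga > Nate).
  Step 5: remaining {Nate, Alice, Leo}; on the smaller side: {Alice, Leo} → Nate is next (Nate > Leo).
  Step 6: remaining {Alice, Leo}; on the smaller side: {Alice} → Leo is next (Leo > Alice).
  Step 7: only Alice remains → lowest.
Final ranking (highest to lowest):

Carol > Iris > Jack > Olga > Nate > Leo > Alice


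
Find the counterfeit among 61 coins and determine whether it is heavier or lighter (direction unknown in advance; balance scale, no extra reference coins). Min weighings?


Let n = 61. 122 possibilities (n coins × lighter/heavier); each weighing has 3 outcomes.
Bound for k weighings: say the first weighing puts j coins on each pan. If it tips, the 2j weighed coins remain suspects (each with a known direction) and k-1 weighings give 3^(k-1) outcomes; 3^(k-1) is odd, so 2j ≤ 3^(k-1) - 1. If it balances, the n - 2j unweighed coins remain with direction unknown: 2(n - 2j) ≤ 3^(k-1) - 1 by the same parity argument. Adding, n ≤ (3^(k-1) - 1) + (3^(k-1) - 1)/2 = (3^k - 3)/2, and the classical three-group strategy achieves this (3 coins in 2 weighings, 12 in 3, 39 in 4, 120 in 5).
So we need the smallest k with (3^k - 3)/2 ≥ 61.
k = 4: (3^4 - 3)/2 = 39 < 61 ✗
k = 5: (3^5 - 3)/2 = 120 ≥ 61 ✓

5


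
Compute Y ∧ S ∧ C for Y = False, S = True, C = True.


Y = False, S = True, C = True
Step 1: Y ∧ S = False AND True = False
Step 2: (False) ∧ C = (False) AND True = False
AND is true only when ALL operands are true.

False


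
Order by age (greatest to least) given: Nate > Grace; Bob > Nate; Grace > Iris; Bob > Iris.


Constraints: Nate > Grace; Bob > Nate; Grace > Iris; Bob > Iris
Method: at each step, the next-highest is the one remaining person who never appears on the smaller side of a constraint between remaining people.
  Step 1: remaining {Iris, Bob, Grace, Nate}; on the smaller side: {Iris, Grace, Nate} → Bob is next (Bob > Nate; Bob > Iris).
  Step 2: remaining {Iris, Grace, Nate}; on the smaller side: {Iris, Grace} → Nate is next (Nate > Grace).
  Step 3: remaining {Iris, Grace}; on the smaller side: {Iris} → Grace is next (Grace > Iris).
  Step 4: only Iris remains → lowest.
Final ranking (highest to lowest):

Bob > Nate > Grace > Iris


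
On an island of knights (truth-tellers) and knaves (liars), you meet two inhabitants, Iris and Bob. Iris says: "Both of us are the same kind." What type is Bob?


Iris says: "Both of us are the same kind."
Case 1: Iris is a Knight (truth-teller)
  Statement is true → they ARE the same → Bob is also a Knight
Case 2: Iris is a Knave (liar)
  Statement is false → they are NOT the same → Bob is a Knight
In both cases, Bob is a Knight.

Knight


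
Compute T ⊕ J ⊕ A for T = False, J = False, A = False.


T = False, J = False, A = False
Step 1: T ⊕ J = False XOR False = False
Step 2: False ⊕ A = False XOR False = False
XOR is true when an odd number of operands are true.

False


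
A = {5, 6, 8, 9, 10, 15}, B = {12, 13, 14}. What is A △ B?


A = {5, 6, 8, 9, 10, 15}
B = {12, 13, 14}
Operation: symmetric difference
In A only: [5, 6, 8, 9, 10, 15], in B only: [12, 13, 14]

{5, 6, 8, 9, 10, 12, 13, 14, 15}


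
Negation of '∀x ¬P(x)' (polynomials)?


Original: ∀x ¬P(x)
Rule: ¬∀→∃, ¬∃→∀, negate predicate.
Negation: ∃x P(x)

∃x P(x)


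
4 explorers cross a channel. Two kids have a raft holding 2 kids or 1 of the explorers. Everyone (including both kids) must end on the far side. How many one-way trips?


Per crossing of one of the explorers: kids→, one←, one of the explorers→, one← = 4 trips
4 × 4 = 16, + 1 final kids→ = 17
Minimum trips = 17

17


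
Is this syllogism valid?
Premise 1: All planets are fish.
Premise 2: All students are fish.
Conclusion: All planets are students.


Premise 1: All planets are fish.
Premise 2: All students are fish.
Conclusion: All planets are students.
Fallacy: undistributed middle. fish is predicate in both.
Counterexample: planets and students could be disjoint subsets of fish.

Invalid


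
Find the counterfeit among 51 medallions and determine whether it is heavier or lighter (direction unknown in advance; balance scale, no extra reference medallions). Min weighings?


Let n = 51. 102 possibilities (n medallions × lighter/heavier); each weighing has 3 outcomes.
Bound for k weighings: say the first weighing puts j medallions on each pan. If it tips, the 2j weighed medallions remain suspects (each with a known direction) and k-1 weighings give 3^(k-1) outcomes; 3^(k-1) is odd, so 2j ≤ 3^(k-1) - 1. If it balances, the n - 2j unweighed medallions remain with direction unknown: 2(n - 2j) ≤ 3^(k-1) - 1 by the same parity argument. Adding, n ≤ (3^(k-1) - 1) + (3^(k-1) - 1)/2 = (3^k - 3)/2, and the classical three-group strategy achieves this (3 medallions in 2 weighings, 12 in 3, 39 in 4, 120 in 5).
So we need the smallest k with (3^k - 3)/2 ≥ 51.
k = 4: (3^4 - 3)/2 = 39 < 51 ✗
k = 5: (3^5 - 3)/2 = 120 ≥ 51 ✓

5


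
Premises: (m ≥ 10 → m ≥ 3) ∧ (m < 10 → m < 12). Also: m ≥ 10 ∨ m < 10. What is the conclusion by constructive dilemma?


Constructive dilemma: (P → Q) ∧ (R → S), P ∨ R ⊢ Q ∨ S
Premise 1: m ≥ 10 → m ≥ 3
Premise 2: m < 10 → m < 12
Premise 3: m ≥ 10 ∨ m < 10
Case 1: Assuming m ≥ 10, then by Premise 1, m ≥ 3.
Case 2: Assuming m < 10, then by Premise 2, m < 12.
Since one of m ≥ 10 or m < 10 must hold, we get m ≥ 3 or m < 12.

m ≥ 3 or m < 12.


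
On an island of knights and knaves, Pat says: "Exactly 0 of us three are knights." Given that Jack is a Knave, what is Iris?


Pat claims exactly 0 knights among Pat, Jack, Iris.
Given: Jack is a Knave.

Case 1: Pat is a Knight (tells truth)
  Then exactly 0 of the three are knights.
  Counting Pat, Jack: 1 knight(s) so far. Need -1 more → impossible.
Case 2: Pat is a Knave (lies)
  Then the count is NOT 0.
  If Iris = Knave, count = 0 = 0 → claim would be true, contradicts lie.
  If Iris = Knight, count = 1 ≠ 0 → lie confirmed ✓

Iris is a Knight.

Knight


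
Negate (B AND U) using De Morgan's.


De Morgan's law: ¬(P ∧ Q) ≡ ¬P ∨ ¬Q
¬(B ∧ U) = ¬B ∨ ¬U

¬B ∨ ¬U


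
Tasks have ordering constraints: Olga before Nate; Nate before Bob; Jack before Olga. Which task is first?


Constraints: Olga before Nate; Nate before Bob; Jack before Olga
The first task can have nothing scheduled before it, so it must never appear on the right of a 'before'.
Tasks appearing after some 'before': Nate, Bob, Olga.
The only task not in that list is Jack → it is first.

Jack


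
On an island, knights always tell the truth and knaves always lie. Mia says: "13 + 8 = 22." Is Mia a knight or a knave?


Statement: "13 + 8 = 22."
Actual: 13 + 8 = 21
Claimed: 22
Statement is FALSE → Mia lies → Knave

Knave


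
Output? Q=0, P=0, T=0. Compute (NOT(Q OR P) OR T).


Q OR P = 0
NOT(0) = 1
1 OR 0 = 1

1


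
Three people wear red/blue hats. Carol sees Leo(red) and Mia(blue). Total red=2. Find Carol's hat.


Total red = 2, seen red = 1
Own red = 2 - 1 = 1
Carol's hat is red.

red


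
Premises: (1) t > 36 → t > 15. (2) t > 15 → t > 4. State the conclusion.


Hypothetical syllogism: P → Q, Q → R ⊢ P → R
Premise 1: t > 36 → t > 15
Premise 2: t > 15 → t > 4
Chain the implications: the middle term (t > 15) links the two.
Conclusion: If t > 36, then t > 4.

If t > 36, then t > 4.


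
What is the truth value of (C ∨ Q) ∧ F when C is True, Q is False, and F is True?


C = True, Q = False, F = True
Step 1: C ∨ Q = True OR False = True
Step 2: True ∧ F = True AND True = True
OR is true when at least one operand is true; AND requires both.

True


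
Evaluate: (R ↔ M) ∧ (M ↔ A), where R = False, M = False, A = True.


R = False, M = False, A = True
Step 1: R ↔ M is true when R and M have the same value. Result: True
Step 2: M ↔ A is true when M and A have the same value. Result: False
Step 3: True ∧ False = False

False


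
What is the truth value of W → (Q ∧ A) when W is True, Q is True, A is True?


W = True, Q = True, A = True
Step 1: Q ∧ A = True AND True = True
Step 2: W → (True): false only when W=True and consequent=False.
Result: True

True


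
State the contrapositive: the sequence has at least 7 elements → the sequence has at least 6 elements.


Original: If the sequence has at least 7 elements, then the sequence has at least 6 elements
Contrapositive: If ¬Q, then ¬P
Negate Q: not (the sequence has at least 6 elements)
Negate P: not (the sequence has at least 7 elements)

If not (the sequence has at least 6 elements), then not (the sequence has at least 7 elements).


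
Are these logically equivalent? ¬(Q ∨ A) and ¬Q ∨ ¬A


Expression 1: ¬(Q ∨ A)
Expression 2: ¬Q ∨ ¬A
Truth table (Q A | Expr1 Expr2):
  T T |   F     F
  T F |   F     T   ← differ
  F T |   F     T   ← differ
  F F |   T     T
Counterexample: Q=T, A=F gives Expr1 = F but Expr2 = T, so the expressions are NOT logically equivalent.

No


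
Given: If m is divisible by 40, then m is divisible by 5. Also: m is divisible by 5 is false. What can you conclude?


Modus tollens: P → Q, ¬Q ⊢ ¬P
P: m is divisible by 40
Q: m is divisible by 5
We have P → Q and Q is false.
By modus tollens, P must be false.

It is not the case that m is divisible by 40


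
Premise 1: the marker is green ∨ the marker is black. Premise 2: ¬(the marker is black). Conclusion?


Disjunctive syllogism: P ∨ Q, ¬P ⊢ Q
Disjunction: the marker is green ∨ the marker is black
We know it is not the case that the marker is black.
By disjunctive syllogism, the other disjunct must be true.

The marker is green


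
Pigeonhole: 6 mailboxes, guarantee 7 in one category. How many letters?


Pigeonhole: to guarantee k in one of n categories, need (k-1)×n + 1.
k = 7, n = 6
Minimum = (7-1) × 6 + 1 = 6 × 6 + 1

37


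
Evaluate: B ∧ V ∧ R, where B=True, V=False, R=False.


B = True, V = False, R = False
Expression: B ∧ V ∧ R
Step 1: B ∧ V = True AND False = False
Step 2: (False) ∧ R = False AND False = False

False


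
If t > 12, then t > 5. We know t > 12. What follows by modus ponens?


Modus ponens: P → Q, P ⊢ Q
P: t > 12
Q: t > 5
We have P → Q and P is true.
By modus ponens, Q must be true.

t > 5


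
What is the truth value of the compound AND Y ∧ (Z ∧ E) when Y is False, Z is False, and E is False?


Y = False, Z = False, E = False
Step 1: Z ∧ E = False AND False = False
Step 2: Y ∧ False = False AND False = False
AND is true only when ALL operands are true.

False


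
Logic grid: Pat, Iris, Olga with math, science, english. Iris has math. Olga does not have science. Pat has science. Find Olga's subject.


From clues:
  Iris → math
  Pat → science
By elimination, Olga gets the remaining.

english


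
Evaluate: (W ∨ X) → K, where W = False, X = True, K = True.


W = False, X = True, K = True
Step 1: W ∨ X = False OR True = True
Step 2: (True) → K: false only when antecedent=True and K=False.
Result: True

True


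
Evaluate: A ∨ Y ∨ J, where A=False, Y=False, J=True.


A = False, Y = False, J = True
Expression: A ∨ Y ∨ J
Step 1: A ∨ Y = False OR False = False
Step 2: (False) ∨ J = False OR True = True

True


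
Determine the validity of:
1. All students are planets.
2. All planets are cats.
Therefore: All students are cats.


Premise 1: All students are planets.
Premise 2: All planets are cats.
Conclusion: All students are cats.
Barbara syllogism (AAA-1): All A are B, All B are C → All A are C.
Middle term (planets) distributed in premise 2.

Valid


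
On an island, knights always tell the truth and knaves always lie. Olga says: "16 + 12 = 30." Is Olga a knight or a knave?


Statement: "16 + 12 = 30."
Actual: 16 + 12 = 28
Claimed: 30
Statement is FALSE → Olga lies → Knave

Knave


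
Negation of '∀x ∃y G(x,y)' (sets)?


Original: ∀x ∃y G(x,y)
Rule: ¬∀→∃, ¬∃→∀, negate predicate.
Negation: ∃x ∀y ¬G(x,y)

∃x ∀y ¬G(x,y)


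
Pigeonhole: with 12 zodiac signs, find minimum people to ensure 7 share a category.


Pigeonhole: to guarantee k in one of n categories, need (k-1)×n + 1.
k = 7, n = 12
Minimum = (7-1) × 12 + 1 = 6 × 12 + 1

73


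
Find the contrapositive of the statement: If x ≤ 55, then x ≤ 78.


Original: If x ≤ 55, then x ≤ 78
Contrapositive: If ¬Q, then ¬P
Negate Q: not (x ≤ 78)
Negate P: not (x ≤ 55)

If not (x ≤ 78), then not (x ≤ 55).


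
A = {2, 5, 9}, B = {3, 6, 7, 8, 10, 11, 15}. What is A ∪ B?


A = {2, 5, 9}
B = {3, 6, 7, 8, 10, 11, 15}
Operation: union
All elements combined: 2, 3, 5, 6, 7, 8, 9, 10, 11, 15

{2, 3, 5, 6, 7, 8, 9, 10, 11, 15}


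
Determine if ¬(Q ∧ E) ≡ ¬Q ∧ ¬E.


Expression 1: ¬(Q ∧ E)
Expression 2: ¬Q ∧ ¬E
Truth table (Q E | Expr1 Expr2):
  T T |   F     F
  T F |   T     F   ← differ
  F T |   T     F   ← differ
  F F |   T     T
Counterexample: Q=T, E=F gives Expr1 = T but Expr2 = F, so the expressions are NOT logically equivalent.

No


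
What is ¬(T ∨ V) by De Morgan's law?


De Morgan's law: ¬(P ∨ Q) ≡ ¬P ∧ ¬Q
¬(T ∨ V) = ¬T ∧ ¬V

¬T ∧ ¬V


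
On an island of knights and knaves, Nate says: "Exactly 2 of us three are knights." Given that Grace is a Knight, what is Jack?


Nate claims exactly 2 knights among Nate, Grace, Jack.
Given: Grace is a Knight.

Case 1: Nate is a Knight (tells truth)
  Then exactly 2 of the three are knights.
  Counting Nate, Grace: 2 knight(s) so far. Need 0 more → Jack = Knave.
Case 2: Nate is a Knave (lies)
  Then the count is NOT 2.
  If Jack = Knight, count = 2 = 2 → claim would be true, contradicts lie.
  If Jack = Knave, count = 1 ≠ 2 → lie confirmed ✓

Jack is a Knave.

Knave


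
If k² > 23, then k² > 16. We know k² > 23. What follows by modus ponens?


Modus ponens: P → Q, P ⊢ Q
P: k² > 23
Q: k² > 16
We have P → Q and P is true.
By modus ponens, Q must be true.

k² > 16


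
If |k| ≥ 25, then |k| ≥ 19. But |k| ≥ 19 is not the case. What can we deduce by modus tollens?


Modus tollens: P → Q, ¬Q ⊢ ¬P
P: |k| ≥ 25
Q: |k| ≥ 19
We have P → Q and Q is false.
By modus tollens, P must be false.

It is not the case that |k| ≥ 25


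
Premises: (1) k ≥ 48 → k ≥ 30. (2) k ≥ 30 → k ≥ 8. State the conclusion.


Hypothetical syllogism: P → Q, Q → R ⊢ P → R
Premise 1: k ≥ 48 → k ≥ 30
Premise 2: k ≥ 30 → k ≥ 8
Chain the implications: the middle term (k ≥ 30) links the two.
Conclusion: If k ≥ 48, then k ≥ 8.

If k ≥ 48, then k ≥ 8.


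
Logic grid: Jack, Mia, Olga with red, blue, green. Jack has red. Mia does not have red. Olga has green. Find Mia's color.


From clues:
  Olga → green
  Jack → red
By elimination, Mia gets the remaining.

blue


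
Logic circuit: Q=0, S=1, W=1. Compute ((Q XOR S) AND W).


Q XOR S = 0^1 = 1
1 AND 1 = 1

1


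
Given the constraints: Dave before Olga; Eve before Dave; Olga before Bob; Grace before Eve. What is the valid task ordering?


Constraints: Dave before Olga; Eve before Dave; Olga before Bob; Grace before Eve
Method: repeatedly schedule the remaining task that has no remaining task required before it.
  Step 1: remaining {Bob, Eve, Dave, Olga, Grace}; every task except Grace still has a predecessor pending → schedule Grace.
  Step 2: remaining {Bob, Eve, Dave, Olga}; every task except Eve still has a predecessor pending → schedule Eve.
  Step 3: remaining {Bob, Dave, Olga}; every task except Dave still has a predecessor pending → schedule Dave.
  Step 4: remaining {Bob, Olga}; every task except Olga still has a predecessor pending → schedule Olga.
  Step 5: only Bob remains → schedule Bob.
Resulting order:

Grace → Eve → Dave → Olga → Bob


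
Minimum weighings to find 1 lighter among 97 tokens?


Each weighing has 3 outcomes (left heavy / balance / right heavy), so k weighings distinguish at most 3^k cases; splitting into three near-equal groups achieves this.
Need 3^k ≥ 97: 3^4 = 81 < 97 ≤ 3^5 = 243
k = ⌈log₃(97)⌉ = 5

5


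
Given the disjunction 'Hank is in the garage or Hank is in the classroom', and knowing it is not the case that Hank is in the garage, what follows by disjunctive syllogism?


Disjunctive syllogism: P ∨ Q, ¬P ⊢ Q
Disjunction: Hank is in the garage ∨ Hank is in the classroom
We know it is not the case that Hank is in the garage.
By disjunctive syllogism, the other disjunct must be true.

Hank is in the classroom


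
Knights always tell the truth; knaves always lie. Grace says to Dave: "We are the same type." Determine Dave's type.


Grace says: "We are the same type."
Case 1: Grace is a Knight (truth-teller)
  Statement is true → they ARE the same → Dave is also a Knight
Case 2: Grace is a Knave (liar)
  Statement is false → they are NOT the same → Dave is a Knight
In both cases, Dave is a Knight.

Knight


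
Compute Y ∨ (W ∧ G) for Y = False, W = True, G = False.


Y = False, W = True, G = False
Step 1: W ∧ G = True AND False = False
Step 2: Y ∨ False = False OR False = False
AND evaluated first (higher precedence); then OR applied.

False


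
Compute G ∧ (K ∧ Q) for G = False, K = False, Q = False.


G = False, K = False, Q = False
Step 1: K ∧ Q = False AND False = False
Step 2: G ∧ False = False AND False = False
AND is true only when ALL operands are true.

False


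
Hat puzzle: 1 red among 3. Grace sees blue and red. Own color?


Total red = 1, seen red = 1
Own red = 1 - 1 = 0
Grace's hat is blue.

blue


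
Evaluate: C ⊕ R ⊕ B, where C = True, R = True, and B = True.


C = True, R = True, B = True
Step 1: C ⊕ R = True XOR True = False
Step 2: False ⊕ B = False XOR True = True
XOR is true when an odd number of operands are true.

True


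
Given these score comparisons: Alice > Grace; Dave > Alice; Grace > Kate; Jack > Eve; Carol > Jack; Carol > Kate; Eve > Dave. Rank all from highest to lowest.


Constraints: Alice > Grace; Dave > Alice; Grace > Kate; Jack > Eve; Carol > Jack; Carol > Kate; Eve > Dave
Method: at each step, the next-highest is the one remaining person who never appears on the smaller side of a constraint between remaining people.
  Step 1: remaining {Dave, Carol, Eve, Grace, Kate, Alice, Jack}; on the smaller side: {Dave, Eve, Grace, Kate, Alice, Jack} → Carol is next (Carol > Jack; Carol > Kate).
  Step 2: remaining {Dave, Eve, Grace, Kate, Alice, Jack}; on the smaller side: {Dave, Eve, Grace, Kate, Alice} → Jack is next (Jack > Eve).
  Step 3: remaining {Dave, Eve, Grace, Kate, Alice}; on the smaller side: {Dave, Grace, Kate, Alice} → Eve is next (Eve > Dave).
  Step 4: remaining {Dave, Grace, Kate, Alice}; on the smaller side: {Grace, Kate, Alice} → Dave is next (Dave > Alice).
  Step 5: remaining {Grace, Kate, Alice}; on the smaller side: {Grace, Kate} → Alice is next (Alice > Grace).
  Step 6: remaining {Grace, Kate}; on the smaller side: {Kate} → Grace is next (Grace > Kate).
  Step 7: only Kate remains → lowest.
Final ranking (highest to lowest):

Carol > Jack > Eve > Dave > Alice > Grace > Kate


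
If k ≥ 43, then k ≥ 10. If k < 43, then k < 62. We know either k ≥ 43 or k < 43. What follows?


Constructive dilemma: (P → Q) ∧ (R → S), P ∨ R ⊢ Q ∨ S
Premise 1: k ≥ 43 → k ≥ 10
Premise 2: k < 43 → k < 62
Premise 3: k ≥ 43 ∨ k < 43
Case 1: Assuming k ≥ 43, then by Premise 1, k ≥ 10.
Case 2: Assuming k < 43, then by Premise 2, k < 62.
Since one of k ≥ 43 or k < 43 must hold, we get k ≥ 10 or k < 62.

k ≥ 10 or k < 62.


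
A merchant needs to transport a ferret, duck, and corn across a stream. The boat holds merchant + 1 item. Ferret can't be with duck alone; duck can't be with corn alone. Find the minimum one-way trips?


1. merchant+duck → 2. merchant ← 3. merchant+ferret → 4. merchant+duck ← 5. merchant+corn → 6. merchant ← 7. merchant+duck →
Minimum trips = 7

7


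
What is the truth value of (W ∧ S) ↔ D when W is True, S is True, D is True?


W = True, S = True, D = True
Step 1: W ∧ S = True AND True = True
Step 2: (True) ↔ D: true when both sides have same truth value.
Result: True ↔ True = True

True


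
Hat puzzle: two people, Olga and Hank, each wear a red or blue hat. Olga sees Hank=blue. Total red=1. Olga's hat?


Total red = 1, Hank = blue
Red accounted for: 0
Remaining for Olga: 1
Olga's hat is red.

red


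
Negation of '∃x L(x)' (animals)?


Original: ∃x L(x)
Rule: ¬∀→∃, ¬∃→∀, negate predicate.
Negation: ∀x ¬L(x)

∀x ¬L(x)


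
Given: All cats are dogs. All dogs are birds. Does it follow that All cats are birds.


Premise 1: All cats are dogs.
Premise 2: All dogs are birds.
Conclusion: All cats are birds.
Barbara syllogism (AAA-1): All A are B, All B are C → All A are C.
Middle term (dogs) distributed in premise 2.

Valid


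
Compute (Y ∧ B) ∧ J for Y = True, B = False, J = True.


Y = True, B = False, J = True
Step 1: Y ∧ B = True AND False = False
Step 2: False ∧ J = False AND True = False
AND is true only when ALL operands are true.

False


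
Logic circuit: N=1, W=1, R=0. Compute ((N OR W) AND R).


N OR W = 1|1 = 1
1 AND 0 = 0

0
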